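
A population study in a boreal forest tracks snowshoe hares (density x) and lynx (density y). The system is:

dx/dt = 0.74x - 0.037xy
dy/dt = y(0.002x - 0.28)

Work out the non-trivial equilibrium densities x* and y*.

Set dy/dt = 0 with y > 0: 0.002x - 0.28 = 0, so x* = 0.28/0.002 = 140.
Set dx/dt = 0 with x > 0: 0.74 - 0.037y = 0, so y* = 0.74/0.037 = 20.

x* ≈ 140, y* ≈ 20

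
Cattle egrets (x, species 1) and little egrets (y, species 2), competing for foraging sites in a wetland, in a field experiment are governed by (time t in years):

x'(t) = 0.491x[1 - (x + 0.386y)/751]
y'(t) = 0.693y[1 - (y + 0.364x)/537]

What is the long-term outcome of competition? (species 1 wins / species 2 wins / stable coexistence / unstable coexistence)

Compare the nullcline intercepts: K1/α12 = 751/0.386 = 1950 > K2 = 537; K2/α21 = 537/0.364 = 1480 > K1 = 751.
Since both inequalities hold, each species can invade when rare, so the interior equilibrium is stable.

stable coexistence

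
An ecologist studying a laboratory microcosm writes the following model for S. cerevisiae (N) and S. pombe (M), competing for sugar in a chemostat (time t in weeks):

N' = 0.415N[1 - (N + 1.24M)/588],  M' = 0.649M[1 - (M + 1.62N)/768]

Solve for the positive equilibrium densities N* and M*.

N* ≈ 361, M* ≈ 183

Setting both brackets to zero gives the nullclines N + 1.24M = 588 and 1.62N + M = 768.
Substituting M = 768 - 1.62N into the first: N(1 - 1.24·1.62) = 588 - 1.24·768.
So N* = -364/-1.01 = 361, and then M* = 768 - 1.62·361 = 183.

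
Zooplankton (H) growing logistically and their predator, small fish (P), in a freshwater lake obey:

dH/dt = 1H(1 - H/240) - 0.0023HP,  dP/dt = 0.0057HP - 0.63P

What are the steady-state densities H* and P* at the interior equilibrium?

H* ≈ 111, P* ≈ 235

From dP/dt = 0 with P > 0: 0.0057H* = 0.63, so H* = 111.
Substitute into dH/dt = 0: 1(1 - 111/240) = 0.0023P*.
The bracket is 0.539, giving P* = 0.539/0.0023 = 235.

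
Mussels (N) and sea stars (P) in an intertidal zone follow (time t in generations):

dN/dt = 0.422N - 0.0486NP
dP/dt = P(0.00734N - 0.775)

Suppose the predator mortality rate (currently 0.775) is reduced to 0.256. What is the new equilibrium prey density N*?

N* ≈ 34.9

At the interior fixed point, setting dP/dt = 0 with P > 0 fixes N* = (predator death rate)/(NP coefficient) — independent of the other coefficients.
With the change, N* = 0.256/0.00734 = 34.9; it falls from 106.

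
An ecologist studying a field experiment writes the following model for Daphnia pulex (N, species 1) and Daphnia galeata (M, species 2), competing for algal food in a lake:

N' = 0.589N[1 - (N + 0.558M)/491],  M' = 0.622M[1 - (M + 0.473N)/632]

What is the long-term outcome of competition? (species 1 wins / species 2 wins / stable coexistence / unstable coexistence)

stable coexistence

Compare the nullcline intercepts: K1/α12 = 491/0.558 = 880 > K2 = 632; K2/α21 = 632/0.473 = 1340 > K1 = 491.
Since both inequalities hold, each species can invade when rare, so the interior equilibrium is stable.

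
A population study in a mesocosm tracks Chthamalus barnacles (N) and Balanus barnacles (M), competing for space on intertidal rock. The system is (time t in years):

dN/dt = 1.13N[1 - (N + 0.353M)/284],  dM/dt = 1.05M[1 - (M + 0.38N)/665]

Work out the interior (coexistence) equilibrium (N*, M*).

Setting both brackets to zero gives the nullclines N + 0.353M = 284 and 0.38N + M = 665.
Substituting M = 665 - 0.38N into the first: N(1 - 0.353·0.38) = 284 - 0.353·665.
So N* = 49.3/0.866 = 56.9, and then M* = 665 - 0.38·56.9 = 643.

N* ≈ 56.9, M* ≈ 643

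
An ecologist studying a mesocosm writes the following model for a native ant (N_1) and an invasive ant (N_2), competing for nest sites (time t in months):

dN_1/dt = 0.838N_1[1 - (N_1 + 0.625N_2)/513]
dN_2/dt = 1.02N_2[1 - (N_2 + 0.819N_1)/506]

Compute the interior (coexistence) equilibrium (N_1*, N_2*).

Setting both brackets to zero gives the nullclines N_1 + 0.625N_2 = 513 and 0.819N_1 + N_2 = 506.
Substituting N_2 = 506 - 0.819N_1 into the first: N_1(1 - 0.625·0.819) = 513 - 0.625·506.
So N_1* = 197/0.488 = 403, and then N_2* = 506 - 0.819·403 = 176.

N_1* ≈ 403, N_2* ≈ 176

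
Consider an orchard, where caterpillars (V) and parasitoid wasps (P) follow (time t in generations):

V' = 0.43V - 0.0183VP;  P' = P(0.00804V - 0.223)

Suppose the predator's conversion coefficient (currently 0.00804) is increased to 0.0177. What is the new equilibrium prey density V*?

At the interior fixed point, setting dP/dt = 0 with P > 0 fixes V* = (predator death rate)/(VP coefficient) — independent of the other coefficients.
With the change, V* = 0.223/0.0177 = 12.6; it falls from 27.7.

V* ≈ 12.6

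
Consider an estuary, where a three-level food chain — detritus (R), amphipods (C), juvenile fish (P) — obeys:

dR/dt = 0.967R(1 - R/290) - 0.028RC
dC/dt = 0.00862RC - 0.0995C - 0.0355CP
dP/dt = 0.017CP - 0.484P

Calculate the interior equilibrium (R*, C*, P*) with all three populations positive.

R* ≈ 50.9, C* ≈ 28.5, P* ≈ 9.56

From dP/dt = 0: 0.017C* = 0.484, so C* = 28.5.
From dR/dt = 0: 0.967(1 - R*/290) = 0.028·28.5, giving R* = 290·(1 - 0.824) = 50.9.
From dC/dt = 0: 0.00862·50.9 - 0.0995 = 0.0355P*, so P* = 0.34/0.0355 = 9.56.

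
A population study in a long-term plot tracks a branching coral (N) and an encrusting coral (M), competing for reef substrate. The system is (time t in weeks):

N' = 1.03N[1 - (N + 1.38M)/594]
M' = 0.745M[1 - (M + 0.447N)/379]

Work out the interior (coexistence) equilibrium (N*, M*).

Setting both brackets to zero gives the nullclines N + 1.38M = 594 and 0.447N + M = 379.
Substituting M = 379 - 0.447N into the first: N(1 - 1.38·0.447) = 594 - 1.38·379.
So N* = 71/0.383 = 185, and then M* = 379 - 0.447·185 = 296.

N* ≈ 185, M* ≈ 296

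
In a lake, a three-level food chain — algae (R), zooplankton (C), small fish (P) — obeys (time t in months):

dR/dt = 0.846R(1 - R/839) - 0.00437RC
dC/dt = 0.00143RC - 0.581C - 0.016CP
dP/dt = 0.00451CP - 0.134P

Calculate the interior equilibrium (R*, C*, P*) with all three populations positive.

From dP/dt = 0: 0.00451C* = 0.134, so C* = 29.7.
From dR/dt = 0: 0.846(1 - R*/839) = 0.00437·29.7, giving R* = 839·(1 - 0.153) = 710.
From dC/dt = 0: 0.00143·710 - 0.581 = 0.016P*, so P* = 0.435/0.016 = 27.2.

R* ≈ 710, C* ≈ 29.7, P* ≈ 27.2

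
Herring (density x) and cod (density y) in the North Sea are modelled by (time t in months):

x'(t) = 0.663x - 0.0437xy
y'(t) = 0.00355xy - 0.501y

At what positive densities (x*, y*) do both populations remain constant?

x* ≈ 141, y* ≈ 15.2

Set dy/dt = 0 with y > 0: 0.00355x - 0.501 = 0, so x* = 0.501/0.00355 = 141.
Set dx/dt = 0 with x > 0: 0.663 - 0.0437y = 0, so y* = 0.663/0.0437 = 15.2.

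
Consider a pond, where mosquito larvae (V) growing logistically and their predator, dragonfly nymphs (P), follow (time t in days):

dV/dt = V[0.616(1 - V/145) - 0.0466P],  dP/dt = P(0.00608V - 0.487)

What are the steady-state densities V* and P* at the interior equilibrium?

From dP/dt = 0 with P > 0: 0.00608V* = 0.487, so V* = 80.1.
Substitute into dV/dt = 0: 0.616(1 - 80.1/145) = 0.0466P*.
The bracket is 0.448, giving P* = 0.276/0.0466 = 5.92.

V* ≈ 80.1, P* ≈ 5.92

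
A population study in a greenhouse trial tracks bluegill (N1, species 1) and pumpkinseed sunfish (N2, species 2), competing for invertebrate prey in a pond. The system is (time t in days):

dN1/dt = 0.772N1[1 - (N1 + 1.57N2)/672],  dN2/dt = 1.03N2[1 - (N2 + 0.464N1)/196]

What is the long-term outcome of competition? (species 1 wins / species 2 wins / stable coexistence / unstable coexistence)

species 1 excludes species 2

Compare the nullcline intercepts: K1/α12 = 672/1.57 = 428 > K2 = 196; K2/α21 = 196/0.464 = 422 < K1 = 672.
Since the inequalities point opposite ways, species 1 can invade but species 2 cannot.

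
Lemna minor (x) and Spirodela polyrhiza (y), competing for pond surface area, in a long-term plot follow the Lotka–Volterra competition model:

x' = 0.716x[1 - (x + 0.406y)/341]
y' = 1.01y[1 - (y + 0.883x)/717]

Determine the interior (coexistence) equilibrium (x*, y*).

x* ≈ 77.8, y* ≈ 648

Setting both brackets to zero gives the nullclines x + 0.406y = 341 and 0.883x + y = 717.
Substituting y = 717 - 0.883x into the first: x(1 - 0.406·0.883) = 341 - 0.406·717.
So x* = 49.9/0.642 = 77.8, and then y* = 717 - 0.883·77.8 = 648.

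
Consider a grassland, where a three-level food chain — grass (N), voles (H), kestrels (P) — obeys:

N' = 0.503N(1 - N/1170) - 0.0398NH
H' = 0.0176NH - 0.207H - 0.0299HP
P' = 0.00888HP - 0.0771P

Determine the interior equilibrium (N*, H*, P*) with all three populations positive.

From dP/dt = 0: 0.00888H* = 0.0771, so H* = 8.68.
From dN/dt = 0: 0.503(1 - N*/1170) = 0.0398·8.68, giving N* = 1170·(1 - 0.687) = 366.
From dH/dt = 0: 0.0176·366 - 0.207 = 0.0299P*, so P* = 6.24/0.0299 = 209.

N* ≈ 366, H* ≈ 8.68, P* ≈ 209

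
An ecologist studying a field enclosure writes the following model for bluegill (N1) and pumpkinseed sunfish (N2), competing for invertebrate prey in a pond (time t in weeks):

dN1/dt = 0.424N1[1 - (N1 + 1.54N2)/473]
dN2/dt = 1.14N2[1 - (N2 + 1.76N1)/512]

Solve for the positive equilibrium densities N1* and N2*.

N1* ≈ 184, N2* ≈ 187

Setting both brackets to zero gives the nullclines N1 + 1.54N2 = 473 and 1.76N1 + N2 = 512.
Substituting N2 = 512 - 1.76N1 into the first: N1(1 - 1.54·1.76) = 473 - 1.54·512.
So N1* = -315/-1.71 = 184, and then N2* = 512 - 1.76·184 = 187.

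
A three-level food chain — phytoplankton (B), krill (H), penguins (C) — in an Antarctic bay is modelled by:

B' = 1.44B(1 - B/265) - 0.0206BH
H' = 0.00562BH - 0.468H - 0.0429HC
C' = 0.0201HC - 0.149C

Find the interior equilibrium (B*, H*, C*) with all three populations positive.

From dC/dt = 0: 0.0201H* = 0.149, so H* = 7.41.
From dB/dt = 0: 1.44(1 - B*/265) = 0.0206·7.41, giving B* = 265·(1 - 0.106) = 237.
From dH/dt = 0: 0.00562·237 - 0.468 = 0.0429C*, so C* = 0.863/0.0429 = 20.1.

B* ≈ 237, H* ≈ 7.41, C* ≈ 20.1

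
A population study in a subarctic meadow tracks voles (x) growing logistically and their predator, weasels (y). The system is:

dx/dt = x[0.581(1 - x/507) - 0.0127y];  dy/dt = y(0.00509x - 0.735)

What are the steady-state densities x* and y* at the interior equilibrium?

x* ≈ 144, y* ≈ 32.7

From dy/dt = 0 with y > 0: 0.00509x* = 0.735, so x* = 144.
Substitute into dx/dt = 0: 0.581(1 - 144/507) = 0.0127y*.
The bracket is 0.715, giving y* = 0.416/0.0127 = 32.7.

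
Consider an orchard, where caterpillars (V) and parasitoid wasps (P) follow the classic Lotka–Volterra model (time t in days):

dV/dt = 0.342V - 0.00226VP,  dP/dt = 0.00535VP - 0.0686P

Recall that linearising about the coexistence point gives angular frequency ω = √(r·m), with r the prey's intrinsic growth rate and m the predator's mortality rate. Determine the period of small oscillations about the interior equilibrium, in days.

Here r = 0.342 and m = 0.0686, so r·m = 0.0235.
ω = √0.0235 = 0.153 per day, hence T = 2π/ω ≈ 41 days.

T ≈ 41 days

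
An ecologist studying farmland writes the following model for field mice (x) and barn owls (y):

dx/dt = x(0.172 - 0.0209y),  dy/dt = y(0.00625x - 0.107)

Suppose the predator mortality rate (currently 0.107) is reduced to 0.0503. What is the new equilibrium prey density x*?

x* ≈ 8.05

At the interior fixed point, setting dy/dt = 0 with y > 0 fixes x* = (predator death rate)/(xy coefficient) — independent of the other coefficients.
With the change, x* = 0.0503/0.00625 = 8.05; it falls from 17.1.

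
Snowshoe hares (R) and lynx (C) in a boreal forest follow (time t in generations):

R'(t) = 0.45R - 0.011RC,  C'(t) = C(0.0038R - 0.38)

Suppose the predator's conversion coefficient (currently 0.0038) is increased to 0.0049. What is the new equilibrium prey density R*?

R* ≈ 77.6

At the interior fixed point, setting dC/dt = 0 with C > 0 fixes R* = (predator death rate)/(RC coefficient) — independent of the other coefficients.
With the change, R* = 0.38/0.0049 = 77.6; it falls from 100.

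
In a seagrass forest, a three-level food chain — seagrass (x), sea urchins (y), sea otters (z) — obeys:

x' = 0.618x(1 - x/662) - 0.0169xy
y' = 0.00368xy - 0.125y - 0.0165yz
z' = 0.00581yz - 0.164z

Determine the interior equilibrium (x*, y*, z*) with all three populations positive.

From dz/dt = 0: 0.00581y* = 0.164, so y* = 28.2.
From dx/dt = 0: 0.618(1 - x*/662) = 0.0169·28.2, giving x* = 662·(1 - 0.772) = 151.
From dy/dt = 0: 0.00368·151 - 0.125 = 0.0165z*, so z* = 0.431/0.0165 = 26.1.

x* ≈ 151, y* ≈ 28.2, z* ≈ 26.1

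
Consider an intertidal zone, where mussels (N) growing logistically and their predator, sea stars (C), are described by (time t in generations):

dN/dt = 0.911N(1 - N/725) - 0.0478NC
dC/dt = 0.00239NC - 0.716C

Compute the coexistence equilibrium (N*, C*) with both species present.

N* ≈ 300, C* ≈ 11.2

From dC/dt = 0 with C > 0: 0.00239N* = 0.716, so N* = 300.
Substitute into dN/dt = 0: 0.911(1 - 300/725) = 0.0478C*.
The bracket is 0.587, giving C* = 0.535/0.0478 = 11.2.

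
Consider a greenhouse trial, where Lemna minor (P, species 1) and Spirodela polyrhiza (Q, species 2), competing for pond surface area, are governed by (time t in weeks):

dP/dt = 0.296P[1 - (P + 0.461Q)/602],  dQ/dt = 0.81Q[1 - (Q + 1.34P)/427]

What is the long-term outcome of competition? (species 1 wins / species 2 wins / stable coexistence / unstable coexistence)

species 1 excludes species 2

Compare the nullcline intercepts: K1/α12 = 602/0.461 = 1310 > K2 = 427; K2/α21 = 427/1.34 = 319 < K1 = 602.
Since the inequalities point opposite ways, species 1 can invade but species 2 cannot.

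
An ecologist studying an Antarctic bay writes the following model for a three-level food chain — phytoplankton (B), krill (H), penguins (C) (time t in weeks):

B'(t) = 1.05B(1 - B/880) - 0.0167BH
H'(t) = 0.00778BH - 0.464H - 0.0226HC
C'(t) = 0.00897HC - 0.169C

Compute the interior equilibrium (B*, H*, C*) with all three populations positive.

B* ≈ 616, H* ≈ 18.8, C* ≈ 192

From dC/dt = 0: 0.00897H* = 0.169, so H* = 18.8.
From dB/dt = 0: 1.05(1 - B*/880) = 0.0167·18.8, giving B* = 880·(1 - 0.3) = 616.
From dH/dt = 0: 0.00778·616 - 0.464 = 0.0226C*, so C* = 4.33/0.0226 = 192.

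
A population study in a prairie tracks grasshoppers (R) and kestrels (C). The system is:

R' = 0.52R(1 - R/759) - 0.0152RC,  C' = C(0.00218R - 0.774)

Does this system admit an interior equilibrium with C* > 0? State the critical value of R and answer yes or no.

The predator equation gives dC/dt > 0 only when R > 0.774/0.00218 = 355.
Without the predator, R → K = 759. Since 759 > 355, the predator can invade and persist.

Threshold R = 355; K > 355, so yes, the predator persists.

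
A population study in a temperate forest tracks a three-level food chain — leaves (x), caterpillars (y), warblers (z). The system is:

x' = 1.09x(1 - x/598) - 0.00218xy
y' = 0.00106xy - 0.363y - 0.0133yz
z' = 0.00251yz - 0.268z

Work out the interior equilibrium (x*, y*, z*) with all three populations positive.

From dz/dt = 0: 0.00251y* = 0.268, so y* = 107.
From dx/dt = 0: 1.09(1 - x*/598) = 0.00218·107, giving x* = 598·(1 - 0.214) = 470.
From dy/dt = 0: 0.00106·470 - 0.363 = 0.0133z*, so z* = 0.136/0.0133 = 10.2.

x* ≈ 470, y* ≈ 107, z* ≈ 10.2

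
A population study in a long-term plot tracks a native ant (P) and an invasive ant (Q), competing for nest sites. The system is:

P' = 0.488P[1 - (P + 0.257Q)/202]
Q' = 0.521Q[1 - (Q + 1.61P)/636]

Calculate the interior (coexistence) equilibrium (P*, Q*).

P* ≈ 65.8, Q* ≈ 530

Setting both brackets to zero gives the nullclines P + 0.257Q = 202 and 1.61P + Q = 636.
Substituting Q = 636 - 1.61P into the first: P(1 - 0.257·1.61) = 202 - 0.257·636.
So P* = 38.5/0.586 = 65.8, and then Q* = 636 - 1.61·65.8 = 530.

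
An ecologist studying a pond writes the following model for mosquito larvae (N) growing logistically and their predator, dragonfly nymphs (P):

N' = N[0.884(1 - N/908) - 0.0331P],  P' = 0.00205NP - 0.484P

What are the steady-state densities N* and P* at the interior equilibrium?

N* ≈ 236, P* ≈ 19.8

From dP/dt = 0 with P > 0: 0.00205N* = 0.484, so N* = 236.
Substitute into dN/dt = 0: 0.884(1 - 236/908) = 0.0331P*.
The bracket is 0.74, giving P* = 0.654/0.0331 = 19.8.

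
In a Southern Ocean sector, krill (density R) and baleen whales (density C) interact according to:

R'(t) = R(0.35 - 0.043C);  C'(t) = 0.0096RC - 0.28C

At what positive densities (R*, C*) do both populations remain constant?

Set dC/dt = 0 with C > 0: 0.0096R - 0.28 = 0, so R* = 0.28/0.0096 = 29.2.
Set dR/dt = 0 with R > 0: 0.35 - 0.043C = 0, so C* = 0.35/0.043 = 8.14.

R* ≈ 29.2, C* ≈ 8.14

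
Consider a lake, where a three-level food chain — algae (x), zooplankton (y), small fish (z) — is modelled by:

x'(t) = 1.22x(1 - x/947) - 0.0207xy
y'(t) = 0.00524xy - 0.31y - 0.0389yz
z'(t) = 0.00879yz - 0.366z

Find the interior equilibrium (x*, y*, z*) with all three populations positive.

x* ≈ 278, y* ≈ 41.6, z* ≈ 29.5

From dz/dt = 0: 0.00879y* = 0.366, so y* = 41.6.
From dx/dt = 0: 1.22(1 - x*/947) = 0.0207·41.6, giving x* = 947·(1 - 0.706) = 278.
From dy/dt = 0: 0.00524·278 - 0.31 = 0.0389z*, so z* = 1.15/0.0389 = 29.5.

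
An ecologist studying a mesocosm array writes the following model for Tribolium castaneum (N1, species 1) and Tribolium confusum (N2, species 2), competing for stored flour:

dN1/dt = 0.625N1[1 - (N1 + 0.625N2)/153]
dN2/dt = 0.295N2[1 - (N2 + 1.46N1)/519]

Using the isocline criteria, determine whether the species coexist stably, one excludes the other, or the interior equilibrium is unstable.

species 2 excludes species 1

Compare the nullcline intercepts: K1/α12 = 153/0.625 = 245 < K2 = 519; K2/α21 = 519/1.46 = 355 > K1 = 153.
Since the inequalities point opposite ways, species 2 can invade but species 1 cannot.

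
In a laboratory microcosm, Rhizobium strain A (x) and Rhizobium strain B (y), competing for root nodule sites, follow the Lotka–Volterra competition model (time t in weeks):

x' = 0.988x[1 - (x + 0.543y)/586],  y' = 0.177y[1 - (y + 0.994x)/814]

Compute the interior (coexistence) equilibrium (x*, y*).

x* ≈ 313, y* ≈ 503

Setting both brackets to zero gives the nullclines x + 0.543y = 586 and 0.994x + y = 814.
Substituting y = 814 - 0.994x into the first: x(1 - 0.543·0.994) = 586 - 0.543·814.
So x* = 144/0.46 = 313, and then y* = 814 - 0.994·313 = 503.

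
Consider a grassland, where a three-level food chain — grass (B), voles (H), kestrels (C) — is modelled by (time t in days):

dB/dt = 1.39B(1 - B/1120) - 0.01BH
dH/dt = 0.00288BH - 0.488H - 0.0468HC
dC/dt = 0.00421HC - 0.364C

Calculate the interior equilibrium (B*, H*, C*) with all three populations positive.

B* ≈ 423, H* ≈ 86.5, C* ≈ 15.6

From dC/dt = 0: 0.00421H* = 0.364, so H* = 86.5.
From dB/dt = 0: 1.39(1 - B*/1120) = 0.01·86.5, giving B* = 1120·(1 - 0.622) = 423.
From dH/dt = 0: 0.00288·423 - 0.488 = 0.0468C*, so C* = 0.731/0.0468 = 15.6.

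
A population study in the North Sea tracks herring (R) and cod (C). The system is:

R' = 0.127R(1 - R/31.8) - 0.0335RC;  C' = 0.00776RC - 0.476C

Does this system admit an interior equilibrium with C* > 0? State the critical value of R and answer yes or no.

The predator equation gives dC/dt > 0 only when R > 0.476/0.00776 = 61.3.
Without the predator, R → K = 31.8. Since 31.8 < 61.3, the predator cannot invade.

Threshold R = 61.3; K < 61.3, so no, the predator goes extinct.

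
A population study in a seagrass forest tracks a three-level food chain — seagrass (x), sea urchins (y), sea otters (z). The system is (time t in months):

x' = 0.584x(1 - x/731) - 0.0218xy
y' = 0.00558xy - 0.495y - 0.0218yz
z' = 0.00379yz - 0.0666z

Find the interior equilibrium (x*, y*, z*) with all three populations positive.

x* ≈ 251, y* ≈ 17.6, z* ≈ 41.7

From dz/dt = 0: 0.00379y* = 0.0666, so y* = 17.6.
From dx/dt = 0: 0.584(1 - x*/731) = 0.0218·17.6, giving x* = 731·(1 - 0.656) = 251.
From dy/dt = 0: 0.00558·251 - 0.495 = 0.0218z*, so z* = 0.908/0.0218 = 41.7.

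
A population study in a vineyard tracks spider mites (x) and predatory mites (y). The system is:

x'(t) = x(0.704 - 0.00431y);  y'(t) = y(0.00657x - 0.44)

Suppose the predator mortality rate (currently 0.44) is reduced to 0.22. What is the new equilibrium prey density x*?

x* ≈ 33.5

At the interior fixed point, setting dy/dt = 0 with y > 0 fixes x* = (predator death rate)/(xy coefficient) — independent of the other coefficients.
With the change, x* = 0.22/0.00657 = 33.5; it falls from 67.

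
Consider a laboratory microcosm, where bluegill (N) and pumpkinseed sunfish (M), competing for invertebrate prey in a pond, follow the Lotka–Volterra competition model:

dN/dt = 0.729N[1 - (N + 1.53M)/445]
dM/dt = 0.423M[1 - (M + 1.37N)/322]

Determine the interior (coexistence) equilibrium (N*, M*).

N* ≈ 43.5, M* ≈ 262

Setting both brackets to zero gives the nullclines N + 1.53M = 445 and 1.37N + M = 322.
Substituting M = 322 - 1.37N into the first: N(1 - 1.53·1.37) = 445 - 1.53·322.
So N* = -47.7/-1.1 = 43.5, and then M* = 322 - 1.37·43.5 = 262.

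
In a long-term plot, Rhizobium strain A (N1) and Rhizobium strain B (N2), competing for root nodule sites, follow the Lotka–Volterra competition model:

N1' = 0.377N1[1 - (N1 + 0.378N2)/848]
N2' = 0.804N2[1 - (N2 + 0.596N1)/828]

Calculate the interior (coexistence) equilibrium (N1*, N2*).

Setting both brackets to zero gives the nullclines N1 + 0.378N2 = 848 and 0.596N1 + N2 = 828.
Substituting N2 = 828 - 0.596N1 into the first: N1(1 - 0.378·0.596) = 848 - 0.378·828.
So N1* = 535/0.775 = 691, and then N2* = 828 - 0.596·691 = 416.

N1* ≈ 691, N2* ≈ 416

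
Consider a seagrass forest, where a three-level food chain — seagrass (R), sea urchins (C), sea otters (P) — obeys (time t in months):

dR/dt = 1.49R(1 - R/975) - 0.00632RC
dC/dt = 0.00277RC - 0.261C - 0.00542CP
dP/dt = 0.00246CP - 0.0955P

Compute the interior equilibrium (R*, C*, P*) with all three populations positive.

R* ≈ 814, C* ≈ 38.8, P* ≈ 368

From dP/dt = 0: 0.00246C* = 0.0955, so C* = 38.8.
From dR/dt = 0: 1.49(1 - R*/975) = 0.00632·38.8, giving R* = 975·(1 - 0.165) = 814.
From dC/dt = 0: 0.00277·814 - 0.261 = 0.00542P*, so P* = 2/0.00542 = 368.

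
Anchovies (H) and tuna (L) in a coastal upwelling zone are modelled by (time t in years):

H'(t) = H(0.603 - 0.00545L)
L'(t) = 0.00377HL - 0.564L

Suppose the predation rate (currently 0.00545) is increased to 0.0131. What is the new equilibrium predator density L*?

At the interior fixed point, setting dH/dt = 0 with H > 0 fixes L* = (prey growth rate)/(HL coefficient) — independent of the other coefficients.
With the change, L* = 0.603/0.0131 = 46; it falls from 111.

L* ≈ 46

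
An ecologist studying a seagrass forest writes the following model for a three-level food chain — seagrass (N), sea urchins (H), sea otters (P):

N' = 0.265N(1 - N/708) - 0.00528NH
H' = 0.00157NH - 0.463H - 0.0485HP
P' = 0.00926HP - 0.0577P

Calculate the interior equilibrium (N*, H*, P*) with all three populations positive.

From dP/dt = 0: 0.00926H* = 0.0577, so H* = 6.23.
From dN/dt = 0: 0.265(1 - N*/708) = 0.00528·6.23, giving N* = 708·(1 - 0.124) = 620.
From dH/dt = 0: 0.00157·620 - 0.463 = 0.0485P*, so P* = 0.511/0.0485 = 10.5.

N* ≈ 620, H* ≈ 6.23, P* ≈ 10.5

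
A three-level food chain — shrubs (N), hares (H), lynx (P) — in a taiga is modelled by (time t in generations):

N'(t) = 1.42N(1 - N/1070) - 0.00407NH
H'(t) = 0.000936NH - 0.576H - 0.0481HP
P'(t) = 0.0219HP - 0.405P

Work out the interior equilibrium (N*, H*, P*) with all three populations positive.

N* ≈ 1010, H* ≈ 18.5, P* ≈ 7.74

From dP/dt = 0: 0.0219H* = 0.405, so H* = 18.5.
From dN/dt = 0: 1.42(1 - N*/1070) = 0.00407·18.5, giving N* = 1070·(1 - 0.053) = 1010.
From dH/dt = 0: 0.000936·1010 - 0.576 = 0.0481P*, so P* = 0.372/0.0481 = 7.74.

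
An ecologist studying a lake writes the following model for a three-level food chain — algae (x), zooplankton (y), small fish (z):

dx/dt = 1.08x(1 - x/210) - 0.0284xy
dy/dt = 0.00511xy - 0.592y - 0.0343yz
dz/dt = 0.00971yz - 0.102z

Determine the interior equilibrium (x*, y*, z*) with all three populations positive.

x* ≈ 152, y* ≈ 10.5, z* ≈ 5.38

From dz/dt = 0: 0.00971y* = 0.102, so y* = 10.5.
From dx/dt = 0: 1.08(1 - x*/210) = 0.0284·10.5, giving x* = 210·(1 - 0.276) = 152.
From dy/dt = 0: 0.00511·152 - 0.592 = 0.0343z*, so z* = 0.185/0.0343 = 5.38.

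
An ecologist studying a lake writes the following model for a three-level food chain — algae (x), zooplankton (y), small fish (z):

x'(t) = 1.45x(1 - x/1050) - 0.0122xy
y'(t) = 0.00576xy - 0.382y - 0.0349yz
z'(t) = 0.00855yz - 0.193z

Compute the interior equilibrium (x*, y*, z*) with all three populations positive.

From dz/dt = 0: 0.00855y* = 0.193, so y* = 22.6.
From dx/dt = 0: 1.45(1 - x*/1050) = 0.0122·22.6, giving x* = 1050·(1 - 0.19) = 851.
From dy/dt = 0: 0.00576·851 - 0.382 = 0.0349z*, so z* = 4.52/0.0349 = 129.

x* ≈ 851, y* ≈ 22.6, z* ≈ 129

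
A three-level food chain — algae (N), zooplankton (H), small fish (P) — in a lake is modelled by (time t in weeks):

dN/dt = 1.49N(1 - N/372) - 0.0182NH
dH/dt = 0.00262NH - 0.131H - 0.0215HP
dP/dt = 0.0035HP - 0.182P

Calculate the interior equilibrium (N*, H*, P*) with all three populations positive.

From dP/dt = 0: 0.0035H* = 0.182, so H* = 52.
From dN/dt = 0: 1.49(1 - N*/372) = 0.0182·52, giving N* = 372·(1 - 0.635) = 136.
From dH/dt = 0: 0.00262·136 - 0.131 = 0.0215P*, so P* = 0.225/0.0215 = 10.4.

N* ≈ 136, H* ≈ 52, P* ≈ 10.4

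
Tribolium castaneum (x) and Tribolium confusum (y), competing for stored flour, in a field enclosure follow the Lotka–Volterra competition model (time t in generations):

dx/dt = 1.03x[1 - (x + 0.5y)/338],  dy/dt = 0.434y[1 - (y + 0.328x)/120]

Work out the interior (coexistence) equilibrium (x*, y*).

Setting both brackets to zero gives the nullclines x + 0.5y = 338 and 0.328x + y = 120.
Substituting y = 120 - 0.328x into the first: x(1 - 0.5·0.328) = 338 - 0.5·120.
So x* = 278/0.836 = 333, and then y* = 120 - 0.328·333 = 10.9.

x* ≈ 333, y* ≈ 10.9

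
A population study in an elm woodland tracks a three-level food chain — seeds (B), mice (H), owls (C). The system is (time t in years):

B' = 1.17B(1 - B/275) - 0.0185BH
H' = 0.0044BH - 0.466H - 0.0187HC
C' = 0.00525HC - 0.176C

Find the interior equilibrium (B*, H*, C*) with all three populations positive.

B* ≈ 129, H* ≈ 33.5, C* ≈ 5.49

From dC/dt = 0: 0.00525H* = 0.176, so H* = 33.5.
From dB/dt = 0: 1.17(1 - B*/275) = 0.0185·33.5, giving B* = 275·(1 - 0.53) = 129.
From dH/dt = 0: 0.0044·129 - 0.466 = 0.0187C*, so C* = 0.103/0.0187 = 5.49.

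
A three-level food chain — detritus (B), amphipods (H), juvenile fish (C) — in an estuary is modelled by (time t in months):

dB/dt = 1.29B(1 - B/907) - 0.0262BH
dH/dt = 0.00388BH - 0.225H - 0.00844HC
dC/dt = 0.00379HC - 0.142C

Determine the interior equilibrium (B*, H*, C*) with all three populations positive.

B* ≈ 217, H* ≈ 37.5, C* ≈ 73

From dC/dt = 0: 0.00379H* = 0.142, so H* = 37.5.
From dB/dt = 0: 1.29(1 - B*/907) = 0.0262·37.5, giving B* = 907·(1 - 0.761) = 217.
From dH/dt = 0: 0.00388·217 - 0.225 = 0.00844C*, so C* = 0.616/0.00844 = 73.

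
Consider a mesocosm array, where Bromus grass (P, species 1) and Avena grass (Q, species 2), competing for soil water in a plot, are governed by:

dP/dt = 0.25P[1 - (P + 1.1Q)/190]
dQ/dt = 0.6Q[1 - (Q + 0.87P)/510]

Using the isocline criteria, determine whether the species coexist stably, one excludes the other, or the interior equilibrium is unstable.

Compare the nullcline intercepts: K1/α12 = 190/1.1 = 173 < K2 = 510; K2/α21 = 510/0.87 = 586 > K1 = 190.
Since the inequalities point opposite ways, species 2 can invade but species 1 cannot.

species 2 excludes species 1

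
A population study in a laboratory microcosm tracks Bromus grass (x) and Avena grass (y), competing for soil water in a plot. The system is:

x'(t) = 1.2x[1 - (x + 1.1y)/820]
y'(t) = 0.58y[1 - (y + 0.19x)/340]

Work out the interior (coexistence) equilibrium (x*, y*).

x* ≈ 564, y* ≈ 233

Setting both brackets to zero gives the nullclines x + 1.1y = 820 and 0.19x + y = 340.
Substituting y = 340 - 0.19x into the first: x(1 - 1.1·0.19) = 820 - 1.1·340.
So x* = 446/0.791 = 564, and then y* = 340 - 0.19·564 = 233.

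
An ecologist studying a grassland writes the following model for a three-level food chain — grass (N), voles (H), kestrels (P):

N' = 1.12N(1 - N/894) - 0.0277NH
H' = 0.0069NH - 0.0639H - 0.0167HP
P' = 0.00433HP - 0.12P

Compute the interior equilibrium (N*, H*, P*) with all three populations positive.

From dP/dt = 0: 0.00433H* = 0.12, so H* = 27.7.
From dN/dt = 0: 1.12(1 - N*/894) = 0.0277·27.7, giving N* = 894·(1 - 0.685) = 281.
From dH/dt = 0: 0.0069·281 - 0.0639 = 0.0167P*, so P* = 1.88/0.0167 = 112.

N* ≈ 281, H* ≈ 27.7, P* ≈ 112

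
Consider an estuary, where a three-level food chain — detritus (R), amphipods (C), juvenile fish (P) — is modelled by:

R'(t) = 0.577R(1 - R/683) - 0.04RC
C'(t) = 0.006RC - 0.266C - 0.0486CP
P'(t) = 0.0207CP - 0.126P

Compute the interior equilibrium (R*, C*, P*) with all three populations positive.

From dP/dt = 0: 0.0207C* = 0.126, so C* = 6.09.
From dR/dt = 0: 0.577(1 - R*/683) = 0.04·6.09, giving R* = 683·(1 - 0.422) = 395.
From dC/dt = 0: 0.006·395 - 0.266 = 0.0486P*, so P* = 2.1/0.0486 = 43.3.

R* ≈ 395, C* ≈ 6.09, P* ≈ 43.3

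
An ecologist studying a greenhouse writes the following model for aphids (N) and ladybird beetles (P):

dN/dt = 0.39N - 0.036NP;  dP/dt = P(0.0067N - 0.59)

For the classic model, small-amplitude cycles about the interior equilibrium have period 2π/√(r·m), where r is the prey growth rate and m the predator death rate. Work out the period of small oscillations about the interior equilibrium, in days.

Here r = 0.39 and m = 0.59, so r·m = 0.23.
ω = √0.23 = 0.48 per day, hence T = 2π/ω ≈ 13.1 days.

T ≈ 13.1 days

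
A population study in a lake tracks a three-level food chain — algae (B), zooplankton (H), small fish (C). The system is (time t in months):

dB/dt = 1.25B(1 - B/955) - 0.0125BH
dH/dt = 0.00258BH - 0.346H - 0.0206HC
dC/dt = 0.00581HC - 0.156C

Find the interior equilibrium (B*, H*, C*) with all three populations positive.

From dC/dt = 0: 0.00581H* = 0.156, so H* = 26.9.
From dB/dt = 0: 1.25(1 - B*/955) = 0.0125·26.9, giving B* = 955·(1 - 0.269) = 699.
From dH/dt = 0: 0.00258·699 - 0.346 = 0.0206C*, so C* = 1.46/0.0206 = 70.7.

B* ≈ 699, H* ≈ 26.9, C* ≈ 70.7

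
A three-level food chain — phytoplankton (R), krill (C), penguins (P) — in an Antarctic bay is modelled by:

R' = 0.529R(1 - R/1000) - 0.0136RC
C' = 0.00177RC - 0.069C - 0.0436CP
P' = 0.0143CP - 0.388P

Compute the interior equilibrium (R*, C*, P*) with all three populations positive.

From dP/dt = 0: 0.0143C* = 0.388, so C* = 27.1.
From dR/dt = 0: 0.529(1 - R*/1000) = 0.0136·27.1, giving R* = 1000·(1 - 0.698) = 302.
From dC/dt = 0: 0.00177·302 - 0.069 = 0.0436P*, so P* = 0.466/0.0436 = 10.7.

R* ≈ 302, C* ≈ 27.1, P* ≈ 10.7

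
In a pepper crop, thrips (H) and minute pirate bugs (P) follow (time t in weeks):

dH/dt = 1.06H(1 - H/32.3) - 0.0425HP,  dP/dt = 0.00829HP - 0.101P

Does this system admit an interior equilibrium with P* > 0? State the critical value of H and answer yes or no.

Threshold H = 12.2; K > 12.2, so yes, the predator persists.

The predator equation gives dP/dt > 0 only when H > 0.101/0.00829 = 12.2.
Without the predator, H → K = 32.3. Since 32.3 > 12.2, the predator can invade and persist.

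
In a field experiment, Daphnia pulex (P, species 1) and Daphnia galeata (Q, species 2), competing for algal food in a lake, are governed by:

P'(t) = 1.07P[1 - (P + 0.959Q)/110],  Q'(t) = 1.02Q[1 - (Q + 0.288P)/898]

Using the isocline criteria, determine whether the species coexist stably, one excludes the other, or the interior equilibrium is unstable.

Compare the nullcline intercepts: K1/α12 = 110/0.959 = 115 < K2 = 898; K2/α21 = 898/0.288 = 3120 > K1 = 110.
Since the inequalities point opposite ways, species 2 can invade but species 1 cannot.

species 2 excludes species 1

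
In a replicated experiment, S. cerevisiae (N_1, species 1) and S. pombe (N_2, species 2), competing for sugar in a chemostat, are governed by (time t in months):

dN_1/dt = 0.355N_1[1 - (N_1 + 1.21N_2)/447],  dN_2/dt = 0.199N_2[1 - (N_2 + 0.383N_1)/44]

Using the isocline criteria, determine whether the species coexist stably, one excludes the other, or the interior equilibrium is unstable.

species 1 excludes species 2

Compare the nullcline intercepts: K1/α12 = 447/1.21 = 369 > K2 = 44; K2/α21 = 44/0.383 = 115 < K1 = 447.
Since the inequalities point opposite ways, species 1 can invade but species 2 cannot.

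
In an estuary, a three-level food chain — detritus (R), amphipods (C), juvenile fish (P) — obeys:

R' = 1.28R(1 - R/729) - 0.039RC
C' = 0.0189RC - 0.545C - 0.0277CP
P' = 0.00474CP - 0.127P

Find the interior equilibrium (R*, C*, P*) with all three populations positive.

From dP/dt = 0: 0.00474C* = 0.127, so C* = 26.8.
From dR/dt = 0: 1.28(1 - R*/729) = 0.039·26.8, giving R* = 729·(1 - 0.816) = 134.
From dC/dt = 0: 0.0189·134 - 0.545 = 0.0277P*, so P* = 1.99/0.0277 = 71.7.

R* ≈ 134, C* ≈ 26.8, P* ≈ 71.7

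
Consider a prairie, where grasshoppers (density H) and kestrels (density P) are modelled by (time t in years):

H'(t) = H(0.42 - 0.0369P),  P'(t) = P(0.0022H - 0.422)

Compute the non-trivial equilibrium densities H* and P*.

Set dP/dt = 0 with P > 0: 0.0022H - 0.422 = 0, so H* = 0.422/0.0022 = 192.
Set dH/dt = 0 with H > 0: 0.42 - 0.0369P = 0, so P* = 0.42/0.0369 = 11.4.

H* ≈ 192, P* ≈ 11.4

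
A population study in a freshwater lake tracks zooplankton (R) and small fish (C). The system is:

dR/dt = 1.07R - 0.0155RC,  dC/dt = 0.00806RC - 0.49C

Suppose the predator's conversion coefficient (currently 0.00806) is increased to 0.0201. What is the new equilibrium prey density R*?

At the interior fixed point, setting dC/dt = 0 with C > 0 fixes R* = (predator death rate)/(RC coefficient) — independent of the other coefficients.
With the change, R* = 0.49/0.0201 = 24.4; it falls from 60.8.

R* ≈ 24.4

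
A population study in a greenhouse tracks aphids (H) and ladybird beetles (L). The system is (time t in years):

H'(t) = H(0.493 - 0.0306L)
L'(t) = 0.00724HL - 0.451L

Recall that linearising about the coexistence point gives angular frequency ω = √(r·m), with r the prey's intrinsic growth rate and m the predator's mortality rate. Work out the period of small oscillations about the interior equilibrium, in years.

Here r = 0.493 and m = 0.451, so r·m = 0.222.
ω = √0.222 = 0.472 per year, hence T = 2π/ω ≈ 13.3 years.

T ≈ 13.3 years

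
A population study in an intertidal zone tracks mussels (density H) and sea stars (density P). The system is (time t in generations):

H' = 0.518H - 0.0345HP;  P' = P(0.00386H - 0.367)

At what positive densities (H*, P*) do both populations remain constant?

H* ≈ 95.1, P* ≈ 15

Set dP/dt = 0 with P > 0: 0.00386H - 0.367 = 0, so H* = 0.367/0.00386 = 95.1.
Set dH/dt = 0 with H > 0: 0.518 - 0.0345P = 0, so P* = 0.518/0.0345 = 15.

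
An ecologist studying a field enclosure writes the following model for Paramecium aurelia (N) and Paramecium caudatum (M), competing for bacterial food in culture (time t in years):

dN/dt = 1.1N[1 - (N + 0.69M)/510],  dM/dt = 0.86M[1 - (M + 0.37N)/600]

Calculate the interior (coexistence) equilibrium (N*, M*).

Setting both brackets to zero gives the nullclines N + 0.69M = 510 and 0.37N + M = 600.
Substituting M = 600 - 0.37N into the first: N(1 - 0.69·0.37) = 510 - 0.69·600.
So N* = 96/0.745 = 129, and then M* = 600 - 0.37·129 = 552.

N* ≈ 129, M* ≈ 552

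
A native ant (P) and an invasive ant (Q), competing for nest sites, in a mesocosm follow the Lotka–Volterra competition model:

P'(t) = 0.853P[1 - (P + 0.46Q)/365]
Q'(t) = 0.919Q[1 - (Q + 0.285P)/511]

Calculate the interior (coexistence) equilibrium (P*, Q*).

Setting both brackets to zero gives the nullclines P + 0.46Q = 365 and 0.285P + Q = 511.
Substituting Q = 511 - 0.285P into the first: P(1 - 0.46·0.285) = 365 - 0.46·511.
So P* = 130/0.869 = 150, and then Q* = 511 - 0.285·150 = 468.

P* ≈ 150, Q* ≈ 468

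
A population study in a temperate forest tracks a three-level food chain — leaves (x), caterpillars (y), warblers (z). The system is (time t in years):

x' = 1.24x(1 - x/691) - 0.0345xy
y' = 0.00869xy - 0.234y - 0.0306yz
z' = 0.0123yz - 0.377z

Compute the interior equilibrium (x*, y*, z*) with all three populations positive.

x* ≈ 102, y* ≈ 30.7, z* ≈ 21.2

From dz/dt = 0: 0.0123y* = 0.377, so y* = 30.7.
From dx/dt = 0: 1.24(1 - x*/691) = 0.0345·30.7, giving x* = 691·(1 - 0.853) = 102.
From dy/dt = 0: 0.00869·102 - 0.234 = 0.0306z*, so z* = 0.65/0.0306 = 21.2.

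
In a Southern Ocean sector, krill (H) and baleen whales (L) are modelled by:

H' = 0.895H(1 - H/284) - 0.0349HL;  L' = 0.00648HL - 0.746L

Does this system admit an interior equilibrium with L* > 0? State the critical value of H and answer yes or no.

Threshold H = 115; K > 115, so yes, the predator persists.

The predator equation gives dL/dt > 0 only when H > 0.746/0.00648 = 115.
Without the predator, H → K = 284. Since 284 > 115, the predator can invade and persist.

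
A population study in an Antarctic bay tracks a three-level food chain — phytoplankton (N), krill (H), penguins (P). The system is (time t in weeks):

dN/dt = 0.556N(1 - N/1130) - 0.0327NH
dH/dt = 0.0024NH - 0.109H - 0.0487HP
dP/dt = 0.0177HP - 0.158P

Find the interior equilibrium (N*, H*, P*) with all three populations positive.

N* ≈ 537, H* ≈ 8.93, P* ≈ 24.2

From dP/dt = 0: 0.0177H* = 0.158, so H* = 8.93.
From dN/dt = 0: 0.556(1 - N*/1130) = 0.0327·8.93, giving N* = 1130·(1 - 0.525) = 537.
From dH/dt = 0: 0.0024·537 - 0.109 = 0.0487P*, so P* = 1.18/0.0487 = 24.2.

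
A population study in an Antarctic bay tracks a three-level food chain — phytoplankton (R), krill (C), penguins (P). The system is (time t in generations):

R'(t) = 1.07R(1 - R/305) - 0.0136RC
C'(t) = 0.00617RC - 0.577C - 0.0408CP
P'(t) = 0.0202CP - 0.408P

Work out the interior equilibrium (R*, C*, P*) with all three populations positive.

From dP/dt = 0: 0.0202C* = 0.408, so C* = 20.2.
From dR/dt = 0: 1.07(1 - R*/305) = 0.0136·20.2, giving R* = 305·(1 - 0.257) = 227.
From dC/dt = 0: 0.00617·227 - 0.577 = 0.0408P*, so P* = 0.822/0.0408 = 20.1.

R* ≈ 227, C* ≈ 20.2, P* ≈ 20.1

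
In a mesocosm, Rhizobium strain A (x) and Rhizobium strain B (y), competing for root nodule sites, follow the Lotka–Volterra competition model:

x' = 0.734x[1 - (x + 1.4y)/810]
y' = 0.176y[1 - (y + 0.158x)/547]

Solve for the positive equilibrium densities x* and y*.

Setting both brackets to zero gives the nullclines x + 1.4y = 810 and 0.158x + y = 547.
Substituting y = 547 - 0.158x into the first: x(1 - 1.4·0.158) = 810 - 1.4·547.
So x* = 44.2/0.779 = 56.8, and then y* = 547 - 0.158·56.8 = 538.

x* ≈ 56.8, y* ≈ 538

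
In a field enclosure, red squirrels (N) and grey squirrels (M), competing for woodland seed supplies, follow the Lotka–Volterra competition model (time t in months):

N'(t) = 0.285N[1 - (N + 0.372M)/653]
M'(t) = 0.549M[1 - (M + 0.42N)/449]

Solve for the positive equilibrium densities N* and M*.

Setting both brackets to zero gives the nullclines N + 0.372M = 653 and 0.42N + M = 449.
Substituting M = 449 - 0.42N into the first: N(1 - 0.372·0.42) = 653 - 0.372·449.
So N* = 486/0.844 = 576, and then M* = 449 - 0.42·576 = 207.

N* ≈ 576, M* ≈ 207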